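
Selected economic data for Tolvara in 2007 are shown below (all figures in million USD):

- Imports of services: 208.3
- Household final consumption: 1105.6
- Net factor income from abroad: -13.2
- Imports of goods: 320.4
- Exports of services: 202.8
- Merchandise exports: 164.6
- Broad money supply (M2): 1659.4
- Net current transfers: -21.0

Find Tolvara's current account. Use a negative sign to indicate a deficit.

-195.5

Goods balance = 164.6 - 320.4 = -155.8
Services balance = 202.8 - 208.3 = -5.5
Trade balance (goods + services) = -155.8 + (-5.5) = -161.3
Net primary income = -13.2
Net secondary income = -21.0
Current account = -161.3 + (-13.2) + (-21.0) = -195.5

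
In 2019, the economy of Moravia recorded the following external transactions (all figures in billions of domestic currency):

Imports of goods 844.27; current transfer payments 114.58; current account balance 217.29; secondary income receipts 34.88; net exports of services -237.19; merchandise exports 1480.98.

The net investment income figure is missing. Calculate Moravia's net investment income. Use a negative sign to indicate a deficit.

Current account = goods balance + services balance + net primary income + net secondary income
Sum of the known components = 319.82
Net investment income = CA - (known components) = 217.29 - 319.82 = -102.53

-102.53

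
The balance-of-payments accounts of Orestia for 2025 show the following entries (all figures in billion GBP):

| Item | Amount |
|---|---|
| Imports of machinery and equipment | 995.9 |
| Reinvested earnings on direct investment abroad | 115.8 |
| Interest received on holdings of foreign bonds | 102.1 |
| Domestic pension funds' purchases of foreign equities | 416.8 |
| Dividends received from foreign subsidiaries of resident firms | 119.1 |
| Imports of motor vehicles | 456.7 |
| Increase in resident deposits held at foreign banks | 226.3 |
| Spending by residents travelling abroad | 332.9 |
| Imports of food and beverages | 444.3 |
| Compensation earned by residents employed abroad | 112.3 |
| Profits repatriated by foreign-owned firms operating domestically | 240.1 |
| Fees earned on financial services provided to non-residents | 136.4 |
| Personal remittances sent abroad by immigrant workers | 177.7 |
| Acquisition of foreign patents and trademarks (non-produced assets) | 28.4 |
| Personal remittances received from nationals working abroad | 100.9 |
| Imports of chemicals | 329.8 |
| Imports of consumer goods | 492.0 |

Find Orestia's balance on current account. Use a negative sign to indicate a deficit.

-2782.8

Goods: -329.8 - 492.0 - 995.9 - 444.3 - 456.7 = -2718.7
Services: 136.4 - 332.9 = -196.5
Primary income: 119.1 + 115.8 - 240.1 + 112.3 + 102.1 = 209.2
Secondary income: -177.7 + 100.9 = -76.8
Current account = (-2718.7) + (-196.5) + 209.2 + (-76.8) = -2782.8
(Excluded from the current account — financial account: domestic pension funds' purchases of foreign equities 416.8, increase in resident deposits held at foreign banks 226.3; capital account: acquisition of foreign patents and trademarks (non-produced assets) 28.4.)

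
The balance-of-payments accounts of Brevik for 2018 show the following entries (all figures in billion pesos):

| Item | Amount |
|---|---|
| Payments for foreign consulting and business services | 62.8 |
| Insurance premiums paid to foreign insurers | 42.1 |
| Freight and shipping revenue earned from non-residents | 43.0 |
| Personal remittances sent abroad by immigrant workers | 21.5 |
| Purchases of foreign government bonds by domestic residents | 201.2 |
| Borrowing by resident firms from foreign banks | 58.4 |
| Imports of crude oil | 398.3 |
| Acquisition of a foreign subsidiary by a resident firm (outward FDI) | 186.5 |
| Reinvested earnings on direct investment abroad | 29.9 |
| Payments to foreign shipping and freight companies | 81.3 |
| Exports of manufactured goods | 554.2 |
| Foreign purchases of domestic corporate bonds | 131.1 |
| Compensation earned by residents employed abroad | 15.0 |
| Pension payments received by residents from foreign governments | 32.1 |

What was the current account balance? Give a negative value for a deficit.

68.2

Goods: -398.3 + 554.2 = 155.9
Services: -62.8 + 43.0 - 42.1 - 81.3 = -143.2
Primary income: 15.0 + 29.9 = 44.9
Secondary income: 32.1 - 21.5 = 10.6
Current account = 155.9 + (-143.2) + 44.9 + 10.6 = 68.2
(Excluded from the current account — financial account: purchases of foreign government bonds by domestic residents 201.2, borrowing by resident firms from foreign banks 58.4, acquisition of a foreign subsidiary by a resident firm (outward FDI) 186.5, foreign purchases of domestic corporate bonds 131.1.)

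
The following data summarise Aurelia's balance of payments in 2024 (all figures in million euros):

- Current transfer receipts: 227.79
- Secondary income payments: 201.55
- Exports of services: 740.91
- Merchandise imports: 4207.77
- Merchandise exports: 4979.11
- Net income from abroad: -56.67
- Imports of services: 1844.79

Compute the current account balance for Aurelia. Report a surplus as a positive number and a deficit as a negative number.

Goods balance = 4979.11 - 4207.77 = 771.34
Services balance = 740.91 - 1844.79 = -1103.88
Trade balance (goods + services) = 771.34 + (-1103.88) = -332.54
Net primary income = -56.67
Net secondary income = 227.79 - 201.55 = 26.24
Current account = -332.54 + (-56.67) + 26.24 = -362.97

-362.97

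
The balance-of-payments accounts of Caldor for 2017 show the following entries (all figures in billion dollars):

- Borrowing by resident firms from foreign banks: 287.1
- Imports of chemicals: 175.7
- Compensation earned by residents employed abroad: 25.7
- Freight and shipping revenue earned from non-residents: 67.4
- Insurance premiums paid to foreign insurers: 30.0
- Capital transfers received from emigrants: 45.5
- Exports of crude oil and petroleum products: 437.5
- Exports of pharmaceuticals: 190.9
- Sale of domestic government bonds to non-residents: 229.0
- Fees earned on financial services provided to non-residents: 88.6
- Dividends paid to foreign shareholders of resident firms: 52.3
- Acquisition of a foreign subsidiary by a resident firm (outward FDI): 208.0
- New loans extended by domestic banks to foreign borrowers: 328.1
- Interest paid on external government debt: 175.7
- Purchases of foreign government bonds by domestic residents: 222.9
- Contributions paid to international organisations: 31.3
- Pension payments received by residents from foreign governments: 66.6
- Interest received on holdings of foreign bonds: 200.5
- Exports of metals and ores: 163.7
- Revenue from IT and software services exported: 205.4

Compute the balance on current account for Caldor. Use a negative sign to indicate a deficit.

981.3

Goods: 190.9 + 437.5 - 175.7 + 163.7 = 616.4
Services: 67.4 - 30.0 + 88.6 + 205.4 = 331.4
Primary income: -175.7 + 200.5 - 52.3 + 25.7 = -1.8
Secondary income: 66.6 - 31.3 = 35.3
Current account = 616.4 + 331.4 + (-1.8) + 35.3 = 981.3
(Excluded from the current account — financial account: borrowing by resident firms from foreign banks 287.1, sale of domestic government bonds to non-residents 229.0, acquisition of a foreign subsidiary by a resident firm (outward FDI) 208.0, new loans extended by domestic banks to foreign borrowers 328.1, purchases of foreign government bonds by domestic residents 222.9; capital account: capital transfers received from emigrants 45.5.)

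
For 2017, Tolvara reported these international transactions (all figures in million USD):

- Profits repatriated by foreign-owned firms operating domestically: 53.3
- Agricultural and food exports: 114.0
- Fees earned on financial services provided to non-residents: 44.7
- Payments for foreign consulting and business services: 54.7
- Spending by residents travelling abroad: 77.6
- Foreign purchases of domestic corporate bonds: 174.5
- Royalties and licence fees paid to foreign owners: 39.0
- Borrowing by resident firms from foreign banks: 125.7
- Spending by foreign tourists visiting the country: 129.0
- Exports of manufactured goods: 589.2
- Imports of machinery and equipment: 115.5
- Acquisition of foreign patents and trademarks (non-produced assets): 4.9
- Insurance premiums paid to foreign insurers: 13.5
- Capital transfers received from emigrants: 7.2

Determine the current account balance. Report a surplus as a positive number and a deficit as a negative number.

523.3

Goods: -115.5 + 589.2 + 114.0 = 587.7
Services: 44.7 + 129.0 - 13.5 - 77.6 - 54.7 - 39.0 = -11.1
Primary income: -53.3
Current account = 587.7 + (-11.1) + (-53.3) = 523.3
(Excluded from the current account — financial account: foreign purchases of domestic corporate bonds 174.5, borrowing by resident firms from foreign banks 125.7; capital account: acquisition of foreign patents and trademarks (non-produced assets) 4.9, capital transfers received from emigrants 7.2.)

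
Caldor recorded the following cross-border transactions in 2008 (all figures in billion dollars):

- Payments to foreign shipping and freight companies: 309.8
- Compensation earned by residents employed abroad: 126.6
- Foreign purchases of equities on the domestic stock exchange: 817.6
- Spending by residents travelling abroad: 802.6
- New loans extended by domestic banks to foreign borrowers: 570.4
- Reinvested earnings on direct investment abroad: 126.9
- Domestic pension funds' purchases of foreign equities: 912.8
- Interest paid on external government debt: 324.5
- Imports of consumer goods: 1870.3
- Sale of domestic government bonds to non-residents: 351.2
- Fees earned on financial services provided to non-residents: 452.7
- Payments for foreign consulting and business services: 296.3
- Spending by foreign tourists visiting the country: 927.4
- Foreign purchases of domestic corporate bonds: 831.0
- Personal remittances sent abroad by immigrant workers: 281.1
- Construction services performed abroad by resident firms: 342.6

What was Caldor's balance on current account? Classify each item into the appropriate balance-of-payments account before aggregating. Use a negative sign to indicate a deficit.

Goods: -1870.3
Services: -309.8 + 927.4 + 342.6 + 452.7 - 296.3 - 802.6 = 314.0
Primary income: 126.9 - 324.5 + 126.6 = -71.0
Secondary income: -281.1
Current account = (-1870.3) + 314.0 + (-71.0) + (-281.1) = -1908.4
(Excluded from the current account — financial account: foreign purchases of equities on the domestic stock exchange 817.6, new loans extended by domestic banks to foreign borrowers 570.4, domestic pension funds' purchases of foreign equities 912.8, sale of domestic government bonds to non-residents 351.2, foreign purchases of domestic corporate bonds 831.0.)

-1908.4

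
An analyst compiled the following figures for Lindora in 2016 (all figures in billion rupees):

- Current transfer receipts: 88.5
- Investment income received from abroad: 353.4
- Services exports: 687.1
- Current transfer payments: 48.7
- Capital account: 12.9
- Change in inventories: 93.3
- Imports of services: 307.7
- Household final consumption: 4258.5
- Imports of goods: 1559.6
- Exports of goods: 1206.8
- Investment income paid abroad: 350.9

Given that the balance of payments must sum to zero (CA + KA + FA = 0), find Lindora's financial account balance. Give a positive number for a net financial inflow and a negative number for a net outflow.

-81.8

Goods balance = 1206.8 - 1559.6 = -352.8
Services balance = 687.1 - 307.7 = 379.4
Trade balance (goods + services) = -352.8 + 379.4 = 26.6
Net primary income = 353.4 - 350.9 = 2.5
Net secondary income = 88.5 - 48.7 = 39.8
Current account = 26.6 + 2.5 + 39.8 = 68.9
Financial account = -(68.9 + 12.9) = -81.8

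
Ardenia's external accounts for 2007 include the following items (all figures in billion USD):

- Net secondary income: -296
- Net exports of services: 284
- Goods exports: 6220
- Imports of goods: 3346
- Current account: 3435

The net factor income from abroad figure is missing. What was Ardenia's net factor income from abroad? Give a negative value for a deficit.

Current account = goods balance + services balance + net primary income + net secondary income
Sum of the known components = 2862
Net factor income from abroad = CA - (known components) = 3435 - 2862 = 573

573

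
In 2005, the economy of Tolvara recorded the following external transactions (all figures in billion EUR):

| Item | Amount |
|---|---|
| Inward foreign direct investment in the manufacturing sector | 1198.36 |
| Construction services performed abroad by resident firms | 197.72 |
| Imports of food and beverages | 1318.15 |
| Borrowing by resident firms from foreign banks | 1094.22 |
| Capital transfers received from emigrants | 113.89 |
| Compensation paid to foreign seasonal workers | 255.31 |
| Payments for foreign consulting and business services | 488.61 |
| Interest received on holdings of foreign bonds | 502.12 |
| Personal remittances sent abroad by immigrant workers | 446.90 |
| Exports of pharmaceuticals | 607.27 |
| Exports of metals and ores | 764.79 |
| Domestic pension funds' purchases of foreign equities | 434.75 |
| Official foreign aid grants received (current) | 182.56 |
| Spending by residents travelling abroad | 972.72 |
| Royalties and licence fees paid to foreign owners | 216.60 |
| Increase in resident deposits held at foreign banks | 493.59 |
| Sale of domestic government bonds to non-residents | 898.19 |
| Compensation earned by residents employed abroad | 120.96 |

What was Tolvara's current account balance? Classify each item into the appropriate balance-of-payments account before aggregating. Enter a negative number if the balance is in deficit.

Goods: 607.27 + 764.79 - 1318.15 = 53.91
Services: -488.61 - 216.60 - 972.72 + 197.72 = -1480.21
Primary income: -255.31 + 502.12 + 120.96 = 367.77
Secondary income: -446.90 + 182.56 = -264.34
Current account = 53.91 + (-1480.21) + 367.77 + (-264.34) = -1322.87
(Excluded from the current account — financial account: inward foreign direct investment in the manufacturing sector 1198.36, borrowing by resident firms from foreign banks 1094.22, domestic pension funds' purchases of foreign equities 434.75, increase in resident deposits held at foreign banks 493.59, sale of domestic government bonds to non-residents 898.19; capital account: capital transfers received from emigrants 113.89.)

-1322.87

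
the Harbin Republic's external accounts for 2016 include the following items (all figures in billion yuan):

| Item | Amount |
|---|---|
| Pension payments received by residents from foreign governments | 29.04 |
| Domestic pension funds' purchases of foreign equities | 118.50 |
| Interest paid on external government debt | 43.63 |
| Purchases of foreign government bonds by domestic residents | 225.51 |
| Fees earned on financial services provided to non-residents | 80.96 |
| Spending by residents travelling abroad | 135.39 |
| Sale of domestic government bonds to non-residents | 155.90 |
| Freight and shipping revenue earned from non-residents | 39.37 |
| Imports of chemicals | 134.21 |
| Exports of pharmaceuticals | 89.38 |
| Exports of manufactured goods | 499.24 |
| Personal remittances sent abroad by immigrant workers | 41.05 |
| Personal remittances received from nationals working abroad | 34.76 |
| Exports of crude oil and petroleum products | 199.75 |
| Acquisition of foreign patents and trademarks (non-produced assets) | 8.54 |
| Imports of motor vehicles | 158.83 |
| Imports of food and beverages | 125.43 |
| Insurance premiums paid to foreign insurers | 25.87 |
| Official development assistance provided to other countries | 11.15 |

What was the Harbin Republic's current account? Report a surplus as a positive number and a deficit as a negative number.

296.94

Goods: -158.83 - 134.21 + 89.38 + 499.24 + 199.75 - 125.43 = 369.90
Services: -25.87 + 39.37 + 80.96 - 135.39 = -40.93
Primary income: -43.63
Secondary income: -11.15 + 29.04 - 41.05 + 34.76 = 11.60
Current account = 369.90 + (-40.93) + (-43.63) + 11.60 = 296.94
(Excluded from the current account — financial account: domestic pension funds' purchases of foreign equities 118.50, purchases of foreign government bonds by domestic residents 225.51, sale of domestic government bonds to non-residents 155.90; capital account: acquisition of foreign patents and trademarks (non-produced assets) 8.54.)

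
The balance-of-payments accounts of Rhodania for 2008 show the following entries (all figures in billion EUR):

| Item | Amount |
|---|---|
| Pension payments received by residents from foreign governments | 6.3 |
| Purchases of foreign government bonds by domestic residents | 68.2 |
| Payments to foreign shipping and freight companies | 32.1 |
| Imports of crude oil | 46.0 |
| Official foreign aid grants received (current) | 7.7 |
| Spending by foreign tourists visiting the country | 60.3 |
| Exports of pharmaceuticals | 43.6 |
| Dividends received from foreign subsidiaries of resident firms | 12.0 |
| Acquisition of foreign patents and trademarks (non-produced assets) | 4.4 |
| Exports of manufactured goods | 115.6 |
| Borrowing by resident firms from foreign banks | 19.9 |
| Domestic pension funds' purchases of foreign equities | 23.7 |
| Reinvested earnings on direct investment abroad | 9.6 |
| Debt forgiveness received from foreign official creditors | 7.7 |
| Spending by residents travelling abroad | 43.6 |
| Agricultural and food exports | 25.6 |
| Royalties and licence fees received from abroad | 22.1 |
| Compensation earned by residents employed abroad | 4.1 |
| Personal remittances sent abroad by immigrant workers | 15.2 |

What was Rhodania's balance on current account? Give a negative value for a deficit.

Goods: 43.6 - 46.0 + 25.6 + 115.6 = 138.8
Services: -43.6 - 32.1 + 22.1 + 60.3 = 6.7
Primary income: 12.0 + 4.1 + 9.6 = 25.7
Secondary income: 6.3 - 15.2 + 7.7 = -1.2
Current account = 138.8 + 6.7 + 25.7 + (-1.2) = 170.0
(Excluded from the current account — financial account: purchases of foreign government bonds by domestic residents 68.2, borrowing by resident firms from foreign banks 19.9, domestic pension funds' purchases of foreign equities 23.7; capital account: acquisition of foreign patents and trademarks (non-produced assets) 4.4, debt forgiveness received from foreign official creditors 7.7.)

170.0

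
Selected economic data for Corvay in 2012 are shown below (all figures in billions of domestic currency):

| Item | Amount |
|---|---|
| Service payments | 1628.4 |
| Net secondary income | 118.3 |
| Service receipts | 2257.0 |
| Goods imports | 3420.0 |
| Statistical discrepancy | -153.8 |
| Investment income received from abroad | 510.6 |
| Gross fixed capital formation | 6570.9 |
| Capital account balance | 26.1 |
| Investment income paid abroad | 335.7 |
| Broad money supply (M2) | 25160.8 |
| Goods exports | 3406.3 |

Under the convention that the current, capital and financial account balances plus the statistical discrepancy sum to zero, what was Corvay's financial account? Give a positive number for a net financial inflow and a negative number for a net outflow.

Goods balance = 3406.3 - 3420.0 = -13.7
Services balance = 2257.0 - 1628.4 = 628.6
Trade balance (goods + services) = -13.7 + 628.6 = 614.9
Net primary income = 510.6 - 335.7 = 174.9
Net secondary income = 118.3
Current account = 614.9 + 174.9 + 118.3 = 908.1
Financial account = -(908.1 + 26.1 + (-153.8)) = -780.4

-780.4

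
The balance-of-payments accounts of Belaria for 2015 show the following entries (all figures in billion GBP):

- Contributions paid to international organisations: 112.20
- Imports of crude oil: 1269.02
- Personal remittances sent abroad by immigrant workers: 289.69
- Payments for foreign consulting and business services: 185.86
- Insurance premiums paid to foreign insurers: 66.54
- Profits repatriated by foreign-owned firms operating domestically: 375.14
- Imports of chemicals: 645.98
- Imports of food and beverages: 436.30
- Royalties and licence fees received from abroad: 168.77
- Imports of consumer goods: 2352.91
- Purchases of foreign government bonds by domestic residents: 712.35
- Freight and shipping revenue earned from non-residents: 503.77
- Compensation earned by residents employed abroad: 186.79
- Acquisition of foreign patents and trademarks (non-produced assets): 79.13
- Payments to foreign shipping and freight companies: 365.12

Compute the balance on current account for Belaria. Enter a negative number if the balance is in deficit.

-5239.43

Goods: -2352.91 - 645.98 - 436.30 - 1269.02 = -4704.21
Services: -365.12 - 185.86 - 66.54 + 503.77 + 168.77 = 55.02
Primary income: -375.14 + 186.79 = -188.35
Secondary income: -112.20 - 289.69 = -401.89
Current account = (-4704.21) + 55.02 + (-188.35) + (-401.89) = -5239.43
(Excluded from the current account — financial account: purchases of foreign government bonds by domestic residents 712.35; capital account: acquisition of foreign patents and trademarks (non-produced assets) 79.13.)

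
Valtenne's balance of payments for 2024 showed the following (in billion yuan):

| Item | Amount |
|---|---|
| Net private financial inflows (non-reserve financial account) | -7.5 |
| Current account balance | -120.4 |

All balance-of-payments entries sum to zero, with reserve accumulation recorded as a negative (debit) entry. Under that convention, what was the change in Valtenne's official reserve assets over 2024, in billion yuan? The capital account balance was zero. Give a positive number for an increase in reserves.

Official reserve transactions balance = -((-120.4) + (-7.5)) = 127.9
An accumulation of reserves is recorded as a debit (negative entry), so the change in the stock of reserves is the negative of that balance.
Change in official reserves = -(127.9) = -127.9

-127.9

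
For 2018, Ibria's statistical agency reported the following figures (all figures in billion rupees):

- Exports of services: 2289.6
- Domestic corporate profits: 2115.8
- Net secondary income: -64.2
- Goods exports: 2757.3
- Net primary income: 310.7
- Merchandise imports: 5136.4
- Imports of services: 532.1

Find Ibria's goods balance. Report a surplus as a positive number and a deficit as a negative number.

Goods balance = 2757.3 - 5136.4 = -2379.1

-2379.1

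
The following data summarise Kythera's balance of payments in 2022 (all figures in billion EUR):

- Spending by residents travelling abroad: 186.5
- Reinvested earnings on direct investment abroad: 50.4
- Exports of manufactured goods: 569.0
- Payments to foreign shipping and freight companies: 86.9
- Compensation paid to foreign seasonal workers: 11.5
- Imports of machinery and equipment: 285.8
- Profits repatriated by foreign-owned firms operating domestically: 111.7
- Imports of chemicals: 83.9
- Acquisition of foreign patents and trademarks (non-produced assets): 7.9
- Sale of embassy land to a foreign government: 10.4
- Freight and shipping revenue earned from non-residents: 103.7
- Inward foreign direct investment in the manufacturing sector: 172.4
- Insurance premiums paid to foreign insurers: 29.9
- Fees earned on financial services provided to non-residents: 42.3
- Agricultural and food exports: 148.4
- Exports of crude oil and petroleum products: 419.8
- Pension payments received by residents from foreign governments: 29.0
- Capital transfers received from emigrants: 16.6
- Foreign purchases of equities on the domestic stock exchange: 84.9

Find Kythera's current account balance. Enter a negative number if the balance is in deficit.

566.4

Goods: 419.8 + 569.0 + 148.4 - 83.9 - 285.8 = 767.5
Services: -29.9 - 86.9 + 42.3 + 103.7 - 186.5 = -157.3
Primary income: -111.7 + 50.4 - 11.5 = -72.8
Secondary income: 29.0
Current account = 767.5 + (-157.3) + (-72.8) + 29.0 = 566.4
(Excluded from the current account — capital account: acquisition of foreign patents and trademarks (non-produced assets) 7.9, sale of embassy land to a foreign government 10.4, capital transfers received from emigrants 16.6; financial account: inward foreign direct investment in the manufacturing sector 172.4, foreign purchases of equities on the domestic stock exchange 84.9.)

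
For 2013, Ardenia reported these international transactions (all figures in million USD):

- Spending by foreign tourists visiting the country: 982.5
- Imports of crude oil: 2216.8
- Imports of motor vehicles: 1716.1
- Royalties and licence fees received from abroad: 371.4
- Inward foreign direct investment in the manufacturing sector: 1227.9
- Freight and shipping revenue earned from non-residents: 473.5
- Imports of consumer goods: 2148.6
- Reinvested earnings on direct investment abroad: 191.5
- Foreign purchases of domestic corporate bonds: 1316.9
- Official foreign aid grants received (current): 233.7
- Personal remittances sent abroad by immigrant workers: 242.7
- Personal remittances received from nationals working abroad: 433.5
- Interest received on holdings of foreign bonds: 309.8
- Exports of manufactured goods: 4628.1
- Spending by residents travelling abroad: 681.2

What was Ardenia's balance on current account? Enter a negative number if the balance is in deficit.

Goods: -2216.8 - 2148.6 - 1716.1 + 4628.1 = -1453.4
Services: 982.5 - 681.2 + 371.4 + 473.5 = 1146.2
Primary income: 309.8 + 191.5 = 501.3
Secondary income: -242.7 + 233.7 + 433.5 = 424.5
Current account = (-1453.4) + 1146.2 + 501.3 + 424.5 = 618.6
(Excluded from the current account — financial account: inward foreign direct investment in the manufacturing sector 1227.9, foreign purchases of domestic corporate bonds 1316.9.)

618.6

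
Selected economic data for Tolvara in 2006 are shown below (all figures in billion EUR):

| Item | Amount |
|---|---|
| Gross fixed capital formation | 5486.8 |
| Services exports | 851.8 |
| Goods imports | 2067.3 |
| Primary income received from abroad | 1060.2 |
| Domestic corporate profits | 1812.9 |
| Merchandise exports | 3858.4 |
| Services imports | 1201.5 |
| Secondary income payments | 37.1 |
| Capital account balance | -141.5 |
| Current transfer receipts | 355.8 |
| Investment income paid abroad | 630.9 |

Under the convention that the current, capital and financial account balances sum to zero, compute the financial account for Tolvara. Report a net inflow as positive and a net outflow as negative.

Goods balance = 3858.4 - 2067.3 = 1791.1
Services balance = 851.8 - 1201.5 = -349.7
Trade balance (goods + services) = 1791.1 + (-349.7) = 1441.4
Net primary income = 1060.2 - 630.9 = 429.3
Net secondary income = 355.8 - 37.1 = 318.7
Current account = 1441.4 + 429.3 + 318.7 = 2189.4
Financial account = -(2189.4 + (-141.5)) = -2047.9

-2047.9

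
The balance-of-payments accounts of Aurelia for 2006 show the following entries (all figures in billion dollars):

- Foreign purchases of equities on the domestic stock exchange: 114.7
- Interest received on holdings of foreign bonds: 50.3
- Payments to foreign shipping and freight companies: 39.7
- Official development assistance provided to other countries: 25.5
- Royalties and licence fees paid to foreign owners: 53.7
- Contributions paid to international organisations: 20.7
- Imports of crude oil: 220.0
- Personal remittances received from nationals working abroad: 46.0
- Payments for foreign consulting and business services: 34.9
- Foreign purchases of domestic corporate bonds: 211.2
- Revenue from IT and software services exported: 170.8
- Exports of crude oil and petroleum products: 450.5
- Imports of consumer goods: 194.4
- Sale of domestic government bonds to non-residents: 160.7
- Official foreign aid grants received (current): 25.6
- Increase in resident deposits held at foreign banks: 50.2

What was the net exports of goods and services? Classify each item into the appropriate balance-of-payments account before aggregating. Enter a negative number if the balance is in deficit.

Goods: -194.4 + 450.5 - 220.0 = 36.1
Services: -34.9 - 39.7 - 53.7 + 170.8 = 42.5
Trade balance = 36.1 + 42.5 = 78.6
(Excluded from the trade balance — financial account: foreign purchases of equities on the domestic stock exchange 114.7, foreign purchases of domestic corporate bonds 211.2, sale of domestic government bonds to non-residents 160.7, increase in resident deposits held at foreign banks 50.2; primary income: interest received on holdings of foreign bonds 50.3; secondary income: official development assistance provided to other countries 25.5, contributions paid to international organisations 20.7, personal remittances received from nationals working abroad 46.0, official foreign aid grants received (current) 25.6.)

78.6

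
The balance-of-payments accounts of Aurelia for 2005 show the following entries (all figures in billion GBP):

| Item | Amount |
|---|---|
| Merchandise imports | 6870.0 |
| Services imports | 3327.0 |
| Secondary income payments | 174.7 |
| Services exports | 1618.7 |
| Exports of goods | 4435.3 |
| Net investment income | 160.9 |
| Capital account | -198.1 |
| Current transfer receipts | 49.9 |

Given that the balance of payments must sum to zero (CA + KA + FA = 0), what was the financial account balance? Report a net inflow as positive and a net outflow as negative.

Goods balance = 4435.3 - 6870.0 = -2434.7
Services balance = 1618.7 - 3327.0 = -1708.3
Trade balance (goods + services) = -2434.7 + (-1708.3) = -4143.0
Net primary income = 160.9
Net secondary income = 49.9 - 174.7 = -124.8
Current account = -4143.0 + 160.9 + (-124.8) = -4106.9
Financial account = -(-4106.9 + (-198.1)) = 4305.0

4305.0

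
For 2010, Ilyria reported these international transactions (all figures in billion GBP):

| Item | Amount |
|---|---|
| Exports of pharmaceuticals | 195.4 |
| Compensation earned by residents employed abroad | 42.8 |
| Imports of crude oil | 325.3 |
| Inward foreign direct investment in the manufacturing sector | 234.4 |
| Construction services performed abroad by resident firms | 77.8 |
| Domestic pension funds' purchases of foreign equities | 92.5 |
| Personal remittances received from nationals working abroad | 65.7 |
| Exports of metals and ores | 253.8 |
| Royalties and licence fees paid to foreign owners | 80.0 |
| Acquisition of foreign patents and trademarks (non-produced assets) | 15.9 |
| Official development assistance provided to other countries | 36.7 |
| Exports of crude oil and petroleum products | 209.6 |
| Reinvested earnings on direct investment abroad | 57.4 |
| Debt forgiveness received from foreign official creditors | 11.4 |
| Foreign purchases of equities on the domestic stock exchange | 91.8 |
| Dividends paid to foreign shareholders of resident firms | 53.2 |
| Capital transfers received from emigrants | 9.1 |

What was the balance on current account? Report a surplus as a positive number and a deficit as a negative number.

407.3

Goods: -325.3 + 253.8 + 209.6 + 195.4 = 333.5
Services: 77.8 - 80.0 = -2.2
Primary income: 42.8 + 57.4 - 53.2 = 47.0
Secondary income: -36.7 + 65.7 = 29.0
Current account = 333.5 + (-2.2) + 47.0 + 29.0 = 407.3
(Excluded from the current account — financial account: inward foreign direct investment in the manufacturing sector 234.4, domestic pension funds' purchases of foreign equities 92.5, foreign purchases of equities on the domestic stock exchange 91.8; capital account: acquisition of foreign patents and trademarks (non-produced assets) 15.9, debt forgiveness received from foreign official creditors 11.4, capital transfers received from emigrants 9.1.)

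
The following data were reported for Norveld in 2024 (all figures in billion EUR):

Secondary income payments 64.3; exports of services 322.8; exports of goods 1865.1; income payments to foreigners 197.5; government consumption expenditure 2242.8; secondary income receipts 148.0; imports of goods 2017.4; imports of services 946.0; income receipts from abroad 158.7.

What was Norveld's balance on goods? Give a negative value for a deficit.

-152.3

Goods balance = 1865.1 - 2017.4 = -152.3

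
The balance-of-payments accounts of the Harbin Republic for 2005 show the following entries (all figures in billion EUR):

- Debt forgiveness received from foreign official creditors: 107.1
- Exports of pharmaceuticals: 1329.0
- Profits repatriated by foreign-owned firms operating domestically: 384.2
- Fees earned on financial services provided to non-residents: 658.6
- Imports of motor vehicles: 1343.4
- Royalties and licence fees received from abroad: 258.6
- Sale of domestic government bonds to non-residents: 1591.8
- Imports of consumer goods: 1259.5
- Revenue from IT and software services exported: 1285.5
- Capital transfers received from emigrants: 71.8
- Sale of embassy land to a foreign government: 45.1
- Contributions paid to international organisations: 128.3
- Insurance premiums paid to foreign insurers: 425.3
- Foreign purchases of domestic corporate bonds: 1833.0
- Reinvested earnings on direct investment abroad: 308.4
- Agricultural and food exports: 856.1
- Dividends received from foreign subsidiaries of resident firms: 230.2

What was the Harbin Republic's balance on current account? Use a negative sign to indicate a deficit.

1385.7

Goods: -1259.5 + 856.1 - 1343.4 + 1329.0 = -417.8
Services: 258.6 + 658.6 - 425.3 + 1285.5 = 1777.4
Primary income: 308.4 - 384.2 + 230.2 = 154.4
Secondary income: -128.3
Current account = (-417.8) + 1777.4 + 154.4 + (-128.3) = 1385.7
(Excluded from the current account — capital account: debt forgiveness received from foreign official creditors 107.1, capital transfers received from emigrants 71.8, sale of embassy land to a foreign government 45.1; financial account: sale of domestic government bonds to non-residents 1591.8, foreign purchases of domestic corporate bonds 1833.0.)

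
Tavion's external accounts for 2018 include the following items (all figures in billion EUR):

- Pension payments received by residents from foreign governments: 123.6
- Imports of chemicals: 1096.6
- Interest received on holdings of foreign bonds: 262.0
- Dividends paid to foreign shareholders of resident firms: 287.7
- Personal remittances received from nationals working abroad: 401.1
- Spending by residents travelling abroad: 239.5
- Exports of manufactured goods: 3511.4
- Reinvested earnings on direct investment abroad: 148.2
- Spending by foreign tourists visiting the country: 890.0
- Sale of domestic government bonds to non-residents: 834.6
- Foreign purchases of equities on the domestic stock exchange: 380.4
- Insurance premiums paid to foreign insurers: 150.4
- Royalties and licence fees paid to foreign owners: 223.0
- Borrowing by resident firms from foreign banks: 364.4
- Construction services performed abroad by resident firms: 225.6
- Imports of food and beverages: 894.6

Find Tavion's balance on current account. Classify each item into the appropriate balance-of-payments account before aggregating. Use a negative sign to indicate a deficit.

Goods: -1096.6 + 3511.4 - 894.6 = 1520.2
Services: 225.6 - 223.0 - 150.4 - 239.5 + 890.0 = 502.7
Primary income: -287.7 + 148.2 + 262.0 = 122.5
Secondary income: 401.1 + 123.6 = 524.7
Current account = 1520.2 + 502.7 + 122.5 + 524.7 = 2670.1
(Excluded from the current account — financial account: sale of domestic government bonds to non-residents 834.6, foreign purchases of equities on the domestic stock exchange 380.4, borrowing by resident firms from foreign banks 364.4.)

2670.1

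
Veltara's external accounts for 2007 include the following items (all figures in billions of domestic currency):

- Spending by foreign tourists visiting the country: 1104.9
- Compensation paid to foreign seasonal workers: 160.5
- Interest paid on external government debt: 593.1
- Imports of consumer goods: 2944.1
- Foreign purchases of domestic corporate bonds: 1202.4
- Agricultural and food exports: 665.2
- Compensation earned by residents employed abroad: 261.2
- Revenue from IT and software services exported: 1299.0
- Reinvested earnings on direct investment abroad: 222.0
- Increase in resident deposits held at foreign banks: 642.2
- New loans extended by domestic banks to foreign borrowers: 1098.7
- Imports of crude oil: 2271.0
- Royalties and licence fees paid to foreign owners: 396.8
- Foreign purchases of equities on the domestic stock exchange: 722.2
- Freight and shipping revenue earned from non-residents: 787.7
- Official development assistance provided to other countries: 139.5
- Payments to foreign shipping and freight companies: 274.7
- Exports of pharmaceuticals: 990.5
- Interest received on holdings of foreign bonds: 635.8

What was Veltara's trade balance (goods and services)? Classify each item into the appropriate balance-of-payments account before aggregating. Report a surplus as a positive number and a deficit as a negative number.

Goods: -2271.0 + 990.5 - 2944.1 + 665.2 = -3559.4
Services: 1104.9 + 787.7 - 274.7 - 396.8 + 1299.0 = 2520.1
Trade balance = -3559.4 + 2520.1 = -1039.3
(Excluded from the trade balance — primary income: compensation paid to foreign seasonal workers 160.5, interest paid on external government debt 593.1, compensation earned by residents employed abroad 261.2, reinvested earnings on direct investment abroad 222.0, interest received on holdings of foreign bonds 635.8; financial account: foreign purchases of domestic corporate bonds 1202.4, increase in resident deposits held at foreign banks 642.2, new loans extended by domestic banks to foreign borrowers 1098.7, foreign purchases of equities on the domestic stock exchange 722.2; secondary income: official development assistance provided to other countries 139.5.)

-1039.3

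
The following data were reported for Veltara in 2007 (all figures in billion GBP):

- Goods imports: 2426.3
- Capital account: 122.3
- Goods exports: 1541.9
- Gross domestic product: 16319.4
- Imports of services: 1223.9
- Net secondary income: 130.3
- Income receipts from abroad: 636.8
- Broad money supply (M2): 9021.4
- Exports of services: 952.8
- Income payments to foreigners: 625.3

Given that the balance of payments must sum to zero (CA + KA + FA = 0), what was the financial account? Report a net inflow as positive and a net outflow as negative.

891.4

Goods balance = 1541.9 - 2426.3 = -884.4
Services balance = 952.8 - 1223.9 = -271.1
Trade balance (goods + services) = -884.4 + (-271.1) = -1155.5
Net primary income = 636.8 - 625.3 = 11.5
Net secondary income = 130.3
Current account = -1155.5 + 11.5 + 130.3 = -1013.7
Financial account = -(-1013.7 + 122.3) = 891.4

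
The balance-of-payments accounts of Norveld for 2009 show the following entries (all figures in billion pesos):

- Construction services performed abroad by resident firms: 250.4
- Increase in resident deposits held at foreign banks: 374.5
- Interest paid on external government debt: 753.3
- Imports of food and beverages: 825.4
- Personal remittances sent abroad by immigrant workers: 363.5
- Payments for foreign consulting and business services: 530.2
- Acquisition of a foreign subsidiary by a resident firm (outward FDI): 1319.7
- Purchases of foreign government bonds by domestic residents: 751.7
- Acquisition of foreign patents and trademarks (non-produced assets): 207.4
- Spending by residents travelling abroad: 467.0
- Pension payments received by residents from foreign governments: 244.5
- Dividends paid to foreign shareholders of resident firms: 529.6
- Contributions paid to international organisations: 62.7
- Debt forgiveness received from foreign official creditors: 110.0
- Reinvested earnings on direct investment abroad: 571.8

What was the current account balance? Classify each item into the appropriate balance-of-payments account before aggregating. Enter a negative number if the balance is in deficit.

Goods: -825.4
Services: -467.0 + 250.4 - 530.2 = -746.8
Primary income: -753.3 + 571.8 - 529.6 = -711.1
Secondary income: -62.7 - 363.5 + 244.5 = -181.7
Current account = (-825.4) + (-746.8) + (-711.1) + (-181.7) = -2465.0
(Excluded from the current account — financial account: increase in resident deposits held at foreign banks 374.5, acquisition of a foreign subsidiary by a resident firm (outward FDI) 1319.7, purchases of foreign government bonds by domestic residents 751.7; capital account: acquisition of foreign patents and trademarks (non-produced assets) 207.4, debt forgiveness received from foreign official creditors 110.0.)

-2465.0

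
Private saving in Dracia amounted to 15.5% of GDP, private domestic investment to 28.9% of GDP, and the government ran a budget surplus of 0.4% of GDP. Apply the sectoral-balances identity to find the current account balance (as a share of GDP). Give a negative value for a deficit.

-13.0

By the sectoral-balances identity, CA = (S_private - I) + (T - G).
Private balance = 15.5 - 28.9 = -13.4
Government balance (T - G) = 0.4
CA = -13.4 + 0.4 = -13.0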